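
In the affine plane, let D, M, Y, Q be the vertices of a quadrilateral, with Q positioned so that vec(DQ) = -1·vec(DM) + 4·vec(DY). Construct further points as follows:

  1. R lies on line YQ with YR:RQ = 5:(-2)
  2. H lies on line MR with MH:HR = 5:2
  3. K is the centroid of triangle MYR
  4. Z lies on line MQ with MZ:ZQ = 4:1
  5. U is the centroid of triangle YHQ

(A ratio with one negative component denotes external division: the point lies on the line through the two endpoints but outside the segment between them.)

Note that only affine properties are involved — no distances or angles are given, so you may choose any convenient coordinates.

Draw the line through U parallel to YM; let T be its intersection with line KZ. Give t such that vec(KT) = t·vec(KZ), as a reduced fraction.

Set D = (0, 0), M = (1, 0), Y = (0, 1), Q = (-1, 4); any affine frame gives the same invariant.
1. R lies on line YQ with YR:RQ = 5:(-2) ⇒ R = (-5/3, 6)
2. H lies on line MR with MH:HR = 5:2 ⇒ H = (-19/21, 30/7)
3. K is the centroid of triangle MYR ⇒ K = (-2/9, 7/3)
4. Z lies on line MQ with MZ:ZQ = 4:1 ⇒ Z = (-3/5, 16/5)
5. U is the centroid of triangle YHQ ⇒ U = (-40/63, 65/21)
through U parallel to YM: direction (1, -1); meets KZ at T = (-31/63, 62/21)
T = K + t·(Z−K) with t = 5/7

t = 5/7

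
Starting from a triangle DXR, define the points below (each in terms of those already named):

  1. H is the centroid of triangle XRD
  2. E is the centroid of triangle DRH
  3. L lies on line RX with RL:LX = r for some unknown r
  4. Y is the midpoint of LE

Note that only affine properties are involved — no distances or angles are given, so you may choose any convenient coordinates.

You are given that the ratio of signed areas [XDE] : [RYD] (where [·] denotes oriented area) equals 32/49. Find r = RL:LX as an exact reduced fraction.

Work in coordinates with D = (0, 0), X = (1, 0), R = (0, 1).
1. H is the centroid of triangle XRD ⇒ H = (1/3, 1/3)
2. E is the centroid of triangle DRH ⇒ E = (1/9, 4/9)
3. With RL:LX = r, write λ = r/(r+1) so L = R + λ·(X−R); L is affine-linear in λ
4. Y is the midpoint of LE ⇒ Y is an affine combination of earlier points and hence also affine-linear in λ
Every point depending on L is an affine combination of L and λ-independent points, so each such coordinate is linear in λ; the λ² term in each signed area is a multiple of (X−R)×(X−R) = 0, so 2·[XDE] and 2·[RYD] are each linear in λ. Evaluating at λ=0 and λ=1:
  2·[XDE] = -4/9,   2·[RYD] = -1/2·λ − 1/18
So [XDE]:[RYD] = (-4/9) / (-1/2·λ − 1/18). Setting this equal to 32/49:
  -4/9 = 32/49·(-1/2·λ − 1/18)  ⇒  λ = 5/4
Then r = λ/(1−λ) = (5/4)/(-1/4) = -5. Check: with r = -5, L = (5/4, -1/4) and [XDE]:[RYD] = 32/49 as required.

r = -5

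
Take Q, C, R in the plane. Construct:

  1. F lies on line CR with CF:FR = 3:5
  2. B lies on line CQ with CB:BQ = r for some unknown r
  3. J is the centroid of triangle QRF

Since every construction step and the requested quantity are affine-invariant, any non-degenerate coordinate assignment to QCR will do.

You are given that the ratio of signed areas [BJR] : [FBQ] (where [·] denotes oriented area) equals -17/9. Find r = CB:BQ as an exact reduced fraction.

r = 5

Work in coordinates with Q = (0, 0), C = (1, 0), R = (0, 1).
1. F lies on line CR with CF:FR = 3:5 ⇒ F = (5/8, 3/8)
2. With CB:BQ = r, write λ = r/(r+1) so B = C + λ·(Q−C); B is affine-linear in λ
3. J is the centroid of triangle QRF ⇒ J = (5/24, 11/24)
Every point depending on B is an affine combination of B and λ-independent points, so each such coordinate is linear in λ; the λ² term in each signed area is a multiple of (Q−C)×(Q−C) = 0, so 2·[BJR] and 2·[FBQ] are each linear in λ. Evaluating at λ=0 and λ=1:
  2·[BJR] = 13/24·λ − 1/3,   2·[FBQ] = 3/8·λ − 3/8
So [BJR]:[FBQ] = (13/24·λ − 1/3) / (3/8·λ − 3/8). Setting this equal to -17/9:
  13/24·λ − 1/3 = -17/9·(3/8·λ − 3/8)  ⇒  λ = 5/6
Then r = λ/(1−λ) = (5/6)/(1/6) = 5. Check: with r = 5, B = (1/6, 0) and [BJR]:[FBQ] = -17/9 as required.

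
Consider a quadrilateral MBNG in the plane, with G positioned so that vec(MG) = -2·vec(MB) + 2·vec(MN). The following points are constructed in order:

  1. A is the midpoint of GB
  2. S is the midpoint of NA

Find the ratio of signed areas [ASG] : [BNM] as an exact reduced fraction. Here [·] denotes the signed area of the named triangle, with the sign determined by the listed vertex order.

[ASG]:[BNM] = 1/4

Assign M = (0, 0), B = (1, 0), N = (0, 1), G = (-2, 2) — the answer is frame-independent, so this choice is without loss of generality.
1. A is the midpoint of GB ⇒ A = (-1/2, 1)
2. S is the midpoint of NA ⇒ S = (-1/4, 1)
2·[ASG] = 1/4, 2·[BNM] = 1
[ASG]:[BNM] = 1/4:1 = 1/4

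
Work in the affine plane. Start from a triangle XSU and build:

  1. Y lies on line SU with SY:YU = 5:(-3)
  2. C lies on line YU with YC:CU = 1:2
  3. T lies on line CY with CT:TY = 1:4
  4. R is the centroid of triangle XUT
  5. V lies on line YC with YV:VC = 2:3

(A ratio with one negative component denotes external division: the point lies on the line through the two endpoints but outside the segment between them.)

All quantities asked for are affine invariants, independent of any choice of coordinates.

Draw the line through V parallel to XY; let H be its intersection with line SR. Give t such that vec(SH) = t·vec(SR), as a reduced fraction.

t = 69/56

Set X = (0, 0), S = (1, 0), U = (0, 1); any affine frame gives the same invariant.
1. Y lies on line SU with SY:YU = 5:(-3) ⇒ Y = (-3/2, 5/2)
2. C lies on line YU with YC:CU = 1:2 ⇒ C = (-1, 2)
3. T lies on line CY with CT:TY = 1:4 ⇒ T = (-11/10, 21/10)
4. R is the centroid of triangle XUT ⇒ R = (-11/30, 31/30)
5. V lies on line YC with YV:VC = 2:3 ⇒ V = (-13/10, 23/10)
through V parallel to XY: direction (-3/2, 5/2); meets SR at H = (-383/560, 713/560)
H = S + t·(R−S) with t = 69/56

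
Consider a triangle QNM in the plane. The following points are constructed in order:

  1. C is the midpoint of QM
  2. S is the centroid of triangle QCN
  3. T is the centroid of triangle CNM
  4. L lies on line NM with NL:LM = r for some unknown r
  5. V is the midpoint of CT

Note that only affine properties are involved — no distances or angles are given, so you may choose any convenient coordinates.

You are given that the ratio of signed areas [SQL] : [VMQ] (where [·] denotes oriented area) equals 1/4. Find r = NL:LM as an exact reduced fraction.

r = 1/3

Choose coordinates Q = (0, 0), N = (1, 0), M = (0, 1).
1. C is the midpoint of QM ⇒ C = (0, 1/2)
2. S is the centroid of triangle QCN ⇒ S = (1/3, 1/6)
3. T is the centroid of triangle CNM ⇒ T = (1/3, 1/2)
4. With NL:LM = r, write λ = r/(r+1) so L = N + λ·(M−N); L is affine-linear in λ
5. V is the midpoint of CT ⇒ V = (1/6, 1/2)
Every point depending on L is an affine combination of L and λ-independent points, so each such coordinate is linear in λ; the λ² term in each signed area is a multiple of (M−N)×(M−N) = 0, so 2·[SQL] and 2·[VMQ] are each linear in λ. Evaluating at λ=0 and λ=1:
  2·[SQL] = -1/2·λ + 1/6,   2·[VMQ] = 1/6
So [SQL]:[VMQ] = (-1/2·λ + 1/6) / (1/6). Setting this equal to 1/4:
  -1/2·λ + 1/6 = 1/4·(1/6)  ⇒  λ = 1/4
Then r = λ/(1−λ) = (1/4)/(3/4) = 1/3. Check: with r = 1/3, L = (3/4, 1/4) and [SQL]:[VMQ] = 1/4 as required.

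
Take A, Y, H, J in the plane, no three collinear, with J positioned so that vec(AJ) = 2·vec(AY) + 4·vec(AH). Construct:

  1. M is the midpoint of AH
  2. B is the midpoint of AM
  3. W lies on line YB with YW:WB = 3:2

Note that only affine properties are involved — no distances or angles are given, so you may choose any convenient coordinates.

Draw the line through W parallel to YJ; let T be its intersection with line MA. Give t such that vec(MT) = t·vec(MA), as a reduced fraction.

t = 39/10

Set A = (0, 0), Y = (1, 0), H = (0, 1), J = (2, 4); any affine frame gives the same invariant.
1. M is the midpoint of AH ⇒ M = (0, 1/2)
2. B is the midpoint of AM ⇒ B = (0, 1/4)
3. W lies on line YB with YW:WB = 3:2 ⇒ W = (2/5, 3/20)
through W parallel to YJ: direction (1, 4); meets MA at T = (0, -29/20)
T = M + t·(A−M) with t = 39/10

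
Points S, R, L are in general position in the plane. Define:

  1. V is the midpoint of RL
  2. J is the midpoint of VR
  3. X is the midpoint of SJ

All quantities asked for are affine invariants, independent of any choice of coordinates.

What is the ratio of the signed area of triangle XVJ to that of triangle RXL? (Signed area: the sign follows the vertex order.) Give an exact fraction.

Work in coordinates with S = (0, 0), R = (1, 0), L = (0, 1).
1. V is the midpoint of RL ⇒ V = (1/2, 1/2)
2. J is the midpoint of VR ⇒ J = (3/4, 1/4)
3. X is the midpoint of SJ ⇒ X = (3/8, 1/8)
2·[XVJ] = -1/8, 2·[RXL] = -1/2
[XVJ]:[RXL] = -1/8:-1/2 = 1/4

[XVJ]:[RXL] = 1/4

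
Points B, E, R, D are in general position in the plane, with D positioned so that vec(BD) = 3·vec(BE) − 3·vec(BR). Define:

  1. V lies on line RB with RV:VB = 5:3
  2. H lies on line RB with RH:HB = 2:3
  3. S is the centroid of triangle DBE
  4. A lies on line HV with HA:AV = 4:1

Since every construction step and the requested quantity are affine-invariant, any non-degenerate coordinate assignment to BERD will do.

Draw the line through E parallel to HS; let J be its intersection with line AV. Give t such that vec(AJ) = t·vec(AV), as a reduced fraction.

Work in coordinates with B = (0, 0), E = (1, 0), R = (0, 1), D = (3, -3).
1. V lies on line RB with RV:VB = 5:3 ⇒ V = (0, 3/8)
2. H lies on line RB with RH:HB = 2:3 ⇒ H = (0, 3/5)
3. S is the centroid of triangle DBE ⇒ S = (4/3, -1)
4. A lies on line HV with HA:AV = 4:1 ⇒ A = (0, 21/50)
through E parallel to HS: direction (4/3, -8/5); meets AV at J = (0, 6/5)
J = A + t·(V−A) with t = -52/3

t = -52/3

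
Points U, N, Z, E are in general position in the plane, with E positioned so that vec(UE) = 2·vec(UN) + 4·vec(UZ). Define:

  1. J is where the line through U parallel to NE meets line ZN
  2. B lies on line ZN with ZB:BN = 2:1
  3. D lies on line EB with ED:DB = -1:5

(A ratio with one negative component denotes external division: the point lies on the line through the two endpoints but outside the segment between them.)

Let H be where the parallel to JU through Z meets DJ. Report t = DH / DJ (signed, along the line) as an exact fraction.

Work in coordinates with U = (0, 0), N = (1, 0), Z = (0, 1), E = (2, 4).
1. J is where the line through U parallel to NE meets line ZN ⇒ J = (1/5, 4/5)
2. B lies on line ZN with ZB:BN = 2:1 ⇒ B = (2/3, 1/3)
3. D lies on line EB with ED:DB = -1:5 ⇒ D = (7/3, 59/12)
through Z parallel to JU: direction (-1/5, -4/5); meets DJ at H = (-15/53, -7/53)
H = D + t·(J−D) with t = 65/53

t = 65/53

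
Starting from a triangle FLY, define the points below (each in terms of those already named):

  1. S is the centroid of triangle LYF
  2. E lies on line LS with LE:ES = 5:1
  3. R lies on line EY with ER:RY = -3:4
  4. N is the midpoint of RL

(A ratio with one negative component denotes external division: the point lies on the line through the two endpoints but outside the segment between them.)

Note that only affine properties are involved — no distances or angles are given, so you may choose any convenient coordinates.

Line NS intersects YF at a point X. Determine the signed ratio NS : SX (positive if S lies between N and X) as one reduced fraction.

NS:SX = 19/6

Assign F = (0, 0), L = (1, 0), Y = (0, 1) — the answer is frame-independent, so this choice is without loss of generality.
1. S is the centroid of triangle LYF ⇒ S = (1/3, 1/3)
2. E lies on line LS with LE:ES = 5:1 ⇒ E = (4/9, 5/18)
3. R lies on line EY with ER:RY = -3:4 ⇒ R = (16/9, -17/9)
4. N is the midpoint of RL ⇒ N = (25/18, -17/18)
line NS meets YF at X = (0, 14/19)
S = N + t·(X−N) with t = 19/25, so NS:SX = 19/25:6/25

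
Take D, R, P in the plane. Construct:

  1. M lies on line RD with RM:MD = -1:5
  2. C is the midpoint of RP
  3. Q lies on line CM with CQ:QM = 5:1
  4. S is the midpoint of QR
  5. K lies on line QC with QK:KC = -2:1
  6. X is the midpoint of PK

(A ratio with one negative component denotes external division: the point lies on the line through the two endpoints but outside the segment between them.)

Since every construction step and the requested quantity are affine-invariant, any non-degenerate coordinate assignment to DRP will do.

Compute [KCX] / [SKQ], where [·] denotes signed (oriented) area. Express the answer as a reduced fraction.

Work in coordinates with D = (0, 0), R = (1, 0), P = (0, 1).
1. M lies on line RD with RM:MD = -1:5 ⇒ M = (5/4, 0)
2. C is the midpoint of RP ⇒ C = (1/2, 1/2)
3. Q lies on line CM with CQ:QM = 5:1 ⇒ Q = (9/8, 1/12)
4. S is the midpoint of QR ⇒ S = (17/16, 1/24)
5. K lies on line QC with QK:KC = -2:1 ⇒ K = (-1/8, 11/12)
6. X is the midpoint of PK ⇒ X = (-1/16, 23/24)
2·[KCX] = 5/96, 2·[SKQ] = -5/48
[KCX]:[SKQ] = 5/96:-5/48 = -1/2

[KCX]:[SKQ] = -1/2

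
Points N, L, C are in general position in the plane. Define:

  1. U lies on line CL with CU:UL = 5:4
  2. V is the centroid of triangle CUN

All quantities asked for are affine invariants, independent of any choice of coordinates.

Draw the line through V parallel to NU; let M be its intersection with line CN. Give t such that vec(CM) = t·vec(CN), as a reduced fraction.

Choose coordinates N = (0, 0), L = (1, 0), C = (0, 1).
1. U lies on line CL with CU:UL = 5:4 ⇒ U = (5/9, 4/9)
2. V is the centroid of triangle CUN ⇒ V = (5/27, 13/27)
through V parallel to NU: direction (5/9, 4/9); meets CN at M = (0, 1/3)
M = C + t·(N−C) with t = 2/3

t = 2/3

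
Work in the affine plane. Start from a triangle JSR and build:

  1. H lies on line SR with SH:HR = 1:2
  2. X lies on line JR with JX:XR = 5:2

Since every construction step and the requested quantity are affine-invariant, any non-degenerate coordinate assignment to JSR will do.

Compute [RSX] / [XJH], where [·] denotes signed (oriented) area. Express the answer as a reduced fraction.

[RSX]:[XJH] = -3/5

Work in coordinates with J = (0, 0), S = (1, 0), R = (0, 1).
1. H lies on line SR with SH:HR = 1:2 ⇒ H = (2/3, 1/3)
2. X lies on line JR with JX:XR = 5:2 ⇒ X = (0, 5/7)
2·[RSX] = -2/7, 2·[XJH] = 10/21
[RSX]:[XJH] = -2/7:10/21 = -3/5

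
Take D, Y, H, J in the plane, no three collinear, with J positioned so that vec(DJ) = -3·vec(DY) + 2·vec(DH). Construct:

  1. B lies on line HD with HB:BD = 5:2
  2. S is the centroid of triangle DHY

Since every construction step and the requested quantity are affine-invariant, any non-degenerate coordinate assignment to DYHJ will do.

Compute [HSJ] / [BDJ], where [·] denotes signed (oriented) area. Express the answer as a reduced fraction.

Set D = (0, 0), Y = (1, 0), H = (0, 1), J = (-3, 2); any affine frame gives the same invariant.
1. B lies on line HD with HB:BD = 5:2 ⇒ B = (0, 2/7)
2. S is the centroid of triangle DHY ⇒ S = (1/3, 1/3)
2·[HSJ] = -5/3, 2·[BDJ] = -6/7
[HSJ]:[BDJ] = -5/3:-6/7 = 35/18

[HSJ]:[BDJ] = 35/18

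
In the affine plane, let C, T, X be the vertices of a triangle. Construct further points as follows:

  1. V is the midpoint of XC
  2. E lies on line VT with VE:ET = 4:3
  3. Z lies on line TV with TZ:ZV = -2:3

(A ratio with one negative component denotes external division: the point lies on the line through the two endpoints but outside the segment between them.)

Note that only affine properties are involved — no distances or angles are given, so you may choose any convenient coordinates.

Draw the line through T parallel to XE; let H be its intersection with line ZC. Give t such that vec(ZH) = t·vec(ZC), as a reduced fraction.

t = 14/25

Set C = (0, 0), T = (1, 0), X = (0, 1); any affine frame gives the same invariant.
1. V is the midpoint of XC ⇒ V = (0, 1/2)
2. E lies on line VT with VE:ET = 4:3 ⇒ E = (4/7, 3/14)
3. Z lies on line TV with TZ:ZV = -2:3 ⇒ Z = (3, -1)
through T parallel to XE: direction (4/7, -11/14); meets ZC at H = (33/25, -11/25)
H = Z + t·(C−Z) with t = 14/25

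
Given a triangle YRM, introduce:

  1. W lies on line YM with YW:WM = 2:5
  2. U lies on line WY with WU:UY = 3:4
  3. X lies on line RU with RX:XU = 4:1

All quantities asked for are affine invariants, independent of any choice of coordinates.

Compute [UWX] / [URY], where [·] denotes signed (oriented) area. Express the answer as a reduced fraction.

[UWX]:[URY] = 3/20

Assign Y = (0, 0), R = (1, 0), M = (0, 1) — the answer is frame-independent, so this choice is without loss of generality.
1. W lies on line YM with YW:WM = 2:5 ⇒ W = (0, 2/7)
2. U lies on line WY with WU:UY = 3:4 ⇒ U = (0, 8/49)
3. X lies on line RU with RX:XU = 4:1 ⇒ X = (1/5, 32/245)
2·[UWX] = -6/245, 2·[URY] = -8/49
[UWX]:[URY] = -6/245:-8/49 = 3/20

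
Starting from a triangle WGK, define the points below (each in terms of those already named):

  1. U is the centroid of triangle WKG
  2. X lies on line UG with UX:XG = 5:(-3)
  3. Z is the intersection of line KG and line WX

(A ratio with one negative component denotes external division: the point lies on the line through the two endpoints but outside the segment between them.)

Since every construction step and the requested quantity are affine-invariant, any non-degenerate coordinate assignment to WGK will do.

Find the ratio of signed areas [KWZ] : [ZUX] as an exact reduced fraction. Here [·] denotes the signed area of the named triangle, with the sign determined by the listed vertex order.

[KWZ]:[ZUX] = -24/5

Work in coordinates with W = (0, 0), G = (1, 0), K = (0, 1).
1. U is the centroid of triangle WKG ⇒ U = (1/3, 1/3)
2. X lies on line UG with UX:XG = 5:(-3) ⇒ X = (2, -1/2)
3. Z is the intersection of line KG and line WX ⇒ Z = (4/3, -1/3)
2·[KWZ] = 4/3, 2·[ZUX] = -5/18
[KWZ]:[ZUX] = 4/3:-5/18 = -24/5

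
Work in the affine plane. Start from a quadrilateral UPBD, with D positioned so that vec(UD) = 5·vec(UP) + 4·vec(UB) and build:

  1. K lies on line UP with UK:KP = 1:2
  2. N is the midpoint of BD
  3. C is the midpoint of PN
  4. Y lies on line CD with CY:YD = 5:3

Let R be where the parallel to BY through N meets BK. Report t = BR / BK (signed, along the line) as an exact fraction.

t = -12/71

Choose coordinates U = (0, 0), P = (1, 0), B = (0, 1), D = (5, 4).
1. K lies on line UP with UK:KP = 1:2 ⇒ K = (1/3, 0)
2. N is the midpoint of BD ⇒ N = (5/2, 5/2)
3. C is the midpoint of PN ⇒ C = (7/4, 5/4)
4. Y lies on line CD with CY:YD = 5:3 ⇒ Y = (121/32, 95/32)
through N parallel to BY: direction (121/32, 63/32); meets BK at R = (-4/71, 83/71)
R = B + t·(K−B) with t = -12/71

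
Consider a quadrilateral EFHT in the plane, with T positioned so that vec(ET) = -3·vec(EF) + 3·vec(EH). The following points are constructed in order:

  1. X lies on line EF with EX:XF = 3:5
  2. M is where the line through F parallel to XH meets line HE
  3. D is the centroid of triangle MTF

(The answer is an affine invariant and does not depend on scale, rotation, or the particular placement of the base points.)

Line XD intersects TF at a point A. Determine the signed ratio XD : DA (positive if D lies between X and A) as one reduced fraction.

Choose coordinates E = (0, 0), F = (1, 0), H = (0, 1), T = (-3, 3).
1. X lies on line EF with EX:XF = 3:5 ⇒ X = (3/8, 0)
2. M is where the line through F parallel to XH meets line HE ⇒ M = (0, 8/3)
3. D is the centroid of triangle MTF ⇒ D = (-2/3, 17/9)
line XD meets TF at A = (-21/319, 255/319)
D = X + t·(A−X) with t = 319/135, so XD:DA = 319/135:-184/135

XD:DA = -319/184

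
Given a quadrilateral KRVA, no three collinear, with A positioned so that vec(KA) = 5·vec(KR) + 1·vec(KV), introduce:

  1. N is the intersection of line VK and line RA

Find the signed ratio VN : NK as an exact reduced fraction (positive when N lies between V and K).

VN:NK = -5

Work in coordinates with K = (0, 0), R = (1, 0), V = (0, 1), A = (5, 1).
1. N is the intersection of line VK and line RA ⇒ N = (0, -1/4)
N = V + t·(K−V) with t = 5/4, so VN:NK = t:(1−t) = 5/4:-1/4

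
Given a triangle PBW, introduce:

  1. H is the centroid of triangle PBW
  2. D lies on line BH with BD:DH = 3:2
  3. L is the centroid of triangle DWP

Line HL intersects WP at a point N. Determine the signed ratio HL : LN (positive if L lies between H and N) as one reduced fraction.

Choose coordinates P = (0, 0), B = (1, 0), W = (0, 1).
1. H is the centroid of triangle PBW ⇒ H = (1/3, 1/3)
2. D lies on line BH with BD:DH = 3:2 ⇒ D = (3/5, 1/5)
3. L is the centroid of triangle DWP ⇒ L = (1/5, 2/5)
line HL meets WP at N = (0, 1/2)
L = H + t·(N−H) with t = 2/5, so HL:LN = 2/5:3/5

HL:LN = 2/3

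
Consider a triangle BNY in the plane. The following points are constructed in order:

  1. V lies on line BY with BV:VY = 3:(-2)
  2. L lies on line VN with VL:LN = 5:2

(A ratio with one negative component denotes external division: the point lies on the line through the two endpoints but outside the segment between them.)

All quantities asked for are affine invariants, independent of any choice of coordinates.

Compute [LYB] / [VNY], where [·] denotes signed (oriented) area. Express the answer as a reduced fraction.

[LYB]:[VNY] = -5/14

Set B = (0, 0), N = (1, 0), Y = (0, 1); any affine frame gives the same invariant.
1. V lies on line BY with BV:VY = 3:(-2) ⇒ V = (0, 3)
2. L lies on line VN with VL:LN = 5:2 ⇒ L = (5/7, 6/7)
2·[LYB] = 5/7, 2·[VNY] = -2
[LYB]:[VNY] = 5/7:-2 = -5/14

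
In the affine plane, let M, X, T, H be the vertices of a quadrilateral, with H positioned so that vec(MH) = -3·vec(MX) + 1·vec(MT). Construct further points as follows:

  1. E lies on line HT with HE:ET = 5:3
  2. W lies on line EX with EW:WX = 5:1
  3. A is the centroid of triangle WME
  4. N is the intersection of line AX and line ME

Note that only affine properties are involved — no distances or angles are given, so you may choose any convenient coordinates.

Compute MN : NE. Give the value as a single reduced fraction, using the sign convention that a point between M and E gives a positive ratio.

MN:NE = 7/6

Work in coordinates with M = (0, 0), X = (1, 0), T = (0, 1), H = (-3, 1).
1. E lies on line HT with HE:ET = 5:3 ⇒ E = (-9/8, 1)
2. W lies on line EX with EW:WX = 5:1 ⇒ W = (31/48, 1/6)
3. A is the centroid of triangle WME ⇒ A = (-23/144, 7/18)
4. N is the intersection of line AX and line ME ⇒ N = (-63/104, 7/13)
N = M + t·(E−M) with t = 7/13, so MN:NE = t:(1−t) = 7/13:6/13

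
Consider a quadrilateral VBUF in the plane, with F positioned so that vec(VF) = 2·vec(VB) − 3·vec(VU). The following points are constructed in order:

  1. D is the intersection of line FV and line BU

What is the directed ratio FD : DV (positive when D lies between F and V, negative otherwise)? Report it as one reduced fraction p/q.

Set V = (0, 0), B = (1, 0), U = (0, 1), F = (2, -3); any affine frame gives the same invariant.
1. D is the intersection of line FV and line BU ⇒ D = (-2, 3)
D = F + t·(V−F) with t = 2, so FD:DV = t:(1−t) = 2:-1

FD:DV = -2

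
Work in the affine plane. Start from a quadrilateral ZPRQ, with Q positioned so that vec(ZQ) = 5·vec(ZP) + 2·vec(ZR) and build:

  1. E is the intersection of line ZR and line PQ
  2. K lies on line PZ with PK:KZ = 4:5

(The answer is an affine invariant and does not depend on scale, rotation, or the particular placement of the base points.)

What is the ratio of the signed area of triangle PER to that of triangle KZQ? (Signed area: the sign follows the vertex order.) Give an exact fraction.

Assign Z = (0, 0), P = (1, 0), R = (0, 1), Q = (5, 2) — the answer is frame-independent, so this choice is without loss of generality.
1. E is the intersection of line ZR and line PQ ⇒ E = (0, -1/2)
2. K lies on line PZ with PK:KZ = 4:5 ⇒ K = (5/9, 0)
2·[PER] = -3/2, 2·[KZQ] = -10/9
[PER]:[KZQ] = -3/2:-10/9 = 27/20

[PER]:[KZQ] = 27/20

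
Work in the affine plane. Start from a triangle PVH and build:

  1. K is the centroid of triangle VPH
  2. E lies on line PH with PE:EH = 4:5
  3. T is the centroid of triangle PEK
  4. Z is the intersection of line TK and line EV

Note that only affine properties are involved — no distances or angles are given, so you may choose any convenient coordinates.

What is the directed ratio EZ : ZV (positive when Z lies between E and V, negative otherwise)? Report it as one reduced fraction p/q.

EZ:ZV = 2/5

Choose coordinates P = (0, 0), V = (1, 0), H = (0, 1).
1. K is the centroid of triangle VPH ⇒ K = (1/3, 1/3)
2. E lies on line PH with PE:EH = 4:5 ⇒ E = (0, 4/9)
3. T is the centroid of triangle PEK ⇒ T = (1/9, 7/27)
4. Z is the intersection of line TK and line EV ⇒ Z = (2/7, 20/63)
Z = E + t·(V−E) with t = 2/7, so EZ:ZV = t:(1−t) = 2/7:5/7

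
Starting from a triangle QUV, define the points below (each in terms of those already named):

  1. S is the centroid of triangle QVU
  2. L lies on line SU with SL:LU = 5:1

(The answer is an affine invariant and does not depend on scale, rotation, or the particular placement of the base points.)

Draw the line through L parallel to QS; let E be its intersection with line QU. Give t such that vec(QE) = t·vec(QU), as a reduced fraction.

Assign Q = (0, 0), U = (1, 0), V = (0, 1) — the answer is frame-independent, so this choice is without loss of generality.
1. S is the centroid of triangle QVU ⇒ S = (1/3, 1/3)
2. L lies on line SU with SL:LU = 5:1 ⇒ L = (8/9, 1/18)
through L parallel to QS: direction (1/3, 1/3); meets QU at E = (5/6, 0)
E = Q + t·(U−Q) with t = 5/6

t = 5/6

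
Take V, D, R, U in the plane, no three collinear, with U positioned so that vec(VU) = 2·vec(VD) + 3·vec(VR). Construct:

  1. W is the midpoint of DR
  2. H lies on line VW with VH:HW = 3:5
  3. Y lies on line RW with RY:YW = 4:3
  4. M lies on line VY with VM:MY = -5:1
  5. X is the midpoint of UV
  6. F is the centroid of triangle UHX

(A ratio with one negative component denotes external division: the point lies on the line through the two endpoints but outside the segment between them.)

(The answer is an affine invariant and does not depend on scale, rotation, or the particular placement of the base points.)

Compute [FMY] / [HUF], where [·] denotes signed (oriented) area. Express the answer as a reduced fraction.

Choose coordinates V = (0, 0), D = (1, 0), R = (0, 1), U = (2, 3).
1. W is the midpoint of DR ⇒ W = (1/2, 1/2)
2. H lies on line VW with VH:HW = 3:5 ⇒ H = (3/16, 3/16)
3. Y lies on line RW with RY:YW = 4:3 ⇒ Y = (2/7, 5/7)
4. M lies on line VY with VM:MY = -5:1 ⇒ M = (5/14, 25/28)
5. X is the midpoint of UV ⇒ X = (1, 3/2)
6. F is the centroid of triangle UHX ⇒ F = (17/16, 25/16)
2·[FMY] = 5/64, 2·[HUF] = 1/32
[FMY]:[HUF] = 5/64:1/32 = 5/2

[FMY]:[HUF] = 5/2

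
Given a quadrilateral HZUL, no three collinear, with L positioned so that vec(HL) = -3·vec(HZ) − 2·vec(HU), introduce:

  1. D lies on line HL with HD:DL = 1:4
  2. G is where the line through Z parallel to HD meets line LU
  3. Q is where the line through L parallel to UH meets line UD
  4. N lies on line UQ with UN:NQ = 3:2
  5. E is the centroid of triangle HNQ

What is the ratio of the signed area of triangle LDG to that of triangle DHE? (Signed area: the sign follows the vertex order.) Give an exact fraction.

[LDG]:[DHE] = 4/3

Set H = (0, 0), Z = (1, 0), U = (0, 1), L = (-3, -2); any affine frame gives the same invariant.
1. D lies on line HL with HD:DL = 1:4 ⇒ D = (-3/5, -2/5)
2. G is where the line through Z parallel to HD meets line LU ⇒ G = (-5, -4)
3. Q is where the line through L parallel to UH meets line UD ⇒ Q = (-3, -6)
4. N lies on line UQ with UN:NQ = 3:2 ⇒ N = (-9/5, -16/5)
5. E is the centroid of triangle HNQ ⇒ E = (-8/5, -46/15)
2·[LDG] = -8/5, 2·[DHE] = -6/5
[LDG]:[DHE] = -8/5:-6/5 = 4/3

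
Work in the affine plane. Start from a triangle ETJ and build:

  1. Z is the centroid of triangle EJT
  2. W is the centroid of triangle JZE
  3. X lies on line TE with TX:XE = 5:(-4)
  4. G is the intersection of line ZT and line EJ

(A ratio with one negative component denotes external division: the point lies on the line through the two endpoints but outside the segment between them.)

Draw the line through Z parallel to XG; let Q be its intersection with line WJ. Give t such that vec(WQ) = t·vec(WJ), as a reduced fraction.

Set E = (0, 0), T = (1, 0), J = (0, 1); any affine frame gives the same invariant.
1. Z is the centroid of triangle EJT ⇒ Z = (1/3, 1/3)
2. W is the centroid of triangle JZE ⇒ W = (1/9, 4/9)
3. X lies on line TE with TX:XE = 5:(-4) ⇒ X = (-4, 0)
4. G is the intersection of line ZT and line EJ ⇒ G = (0, 1/2)
through Z parallel to XG: direction (4, 1/2); meets WJ at Q = (17/123, 38/123)
Q = W + t·(J−W) with t = -10/41

t = -10/41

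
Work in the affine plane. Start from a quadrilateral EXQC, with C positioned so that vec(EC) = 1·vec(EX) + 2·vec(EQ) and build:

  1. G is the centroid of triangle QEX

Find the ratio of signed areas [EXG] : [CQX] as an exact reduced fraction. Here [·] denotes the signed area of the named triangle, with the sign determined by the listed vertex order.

Assign E = (0, 0), X = (1, 0), Q = (0, 1), C = (1, 2) — the answer is frame-independent, so this choice is without loss of generality.
1. G is the centroid of triangle QEX ⇒ G = (1/3, 1/3)
2·[EXG] = 1/3, 2·[CQX] = 2
[EXG]:[CQX] = 1/3:2 = 1/6

[EXG]:[CQX] = 1/6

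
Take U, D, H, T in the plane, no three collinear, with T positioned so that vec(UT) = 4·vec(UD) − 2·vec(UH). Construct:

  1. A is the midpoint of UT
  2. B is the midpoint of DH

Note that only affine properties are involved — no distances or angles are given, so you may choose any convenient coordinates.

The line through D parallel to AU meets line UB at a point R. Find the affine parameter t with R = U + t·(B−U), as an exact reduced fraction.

t = 2/3

Set U = (0, 0), D = (1, 0), H = (0, 1), T = (4, -2); any affine frame gives the same invariant.
1. A is the midpoint of UT ⇒ A = (2, -1)
2. B is the midpoint of DH ⇒ B = (1/2, 1/2)
through D parallel to AU: direction (-2, 1); meets UB at R = (1/3, 1/3)
R = U + t·(B−U) with t = 2/3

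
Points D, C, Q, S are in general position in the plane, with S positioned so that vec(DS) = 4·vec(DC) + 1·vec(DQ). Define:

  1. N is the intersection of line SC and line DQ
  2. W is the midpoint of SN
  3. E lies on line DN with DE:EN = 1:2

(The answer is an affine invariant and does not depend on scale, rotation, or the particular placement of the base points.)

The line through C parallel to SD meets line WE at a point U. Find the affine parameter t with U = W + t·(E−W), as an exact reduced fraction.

t = -3/2

Choose coordinates D = (0, 0), C = (1, 0), Q = (0, 1), S = (4, 1).
1. N is the intersection of line SC and line DQ ⇒ N = (0, -1/3)
2. W is the midpoint of SN ⇒ W = (2, 1/3)
3. E lies on line DN with DE:EN = 1:2 ⇒ E = (0, -1/9)
through C parallel to SD: direction (-4, -1); meets WE at U = (5, 1)
U = W + t·(E−W) with t = -3/2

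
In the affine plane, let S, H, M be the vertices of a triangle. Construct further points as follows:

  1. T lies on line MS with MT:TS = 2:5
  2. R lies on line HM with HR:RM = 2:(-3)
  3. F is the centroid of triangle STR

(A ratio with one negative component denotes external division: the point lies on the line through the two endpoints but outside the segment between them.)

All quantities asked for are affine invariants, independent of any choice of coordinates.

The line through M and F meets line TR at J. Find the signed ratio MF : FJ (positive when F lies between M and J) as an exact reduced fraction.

Work in coordinates with S = (0, 0), H = (1, 0), M = (0, 1).
1. T lies on line MS with MT:TS = 2:5 ⇒ T = (0, 5/7)
2. R lies on line HM with HR:RM = 2:(-3) ⇒ R = (3, -2)
3. F is the centroid of triangle STR ⇒ F = (1, -3/7)
line MF meets TR at J = (6/11, 17/77)
F = M + t·(J−M) with t = 11/6, so MF:FJ = 11/6:-5/6

MF:FJ = -11/5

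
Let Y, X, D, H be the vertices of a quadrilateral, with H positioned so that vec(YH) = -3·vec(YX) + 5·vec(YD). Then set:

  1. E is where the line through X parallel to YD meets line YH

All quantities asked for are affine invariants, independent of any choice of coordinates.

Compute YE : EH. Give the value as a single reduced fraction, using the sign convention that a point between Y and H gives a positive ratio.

Assign Y = (0, 0), X = (1, 0), D = (0, 1), H = (-3, 5) — the answer is frame-independent, so this choice is without loss of generality.
1. E is where the line through X parallel to YD meets line YH ⇒ E = (1, -5/3)
E = Y + t·(H−Y) with t = -1/3, so YE:EH = t:(1−t) = -1/3:4/3

YE:EH = -1/4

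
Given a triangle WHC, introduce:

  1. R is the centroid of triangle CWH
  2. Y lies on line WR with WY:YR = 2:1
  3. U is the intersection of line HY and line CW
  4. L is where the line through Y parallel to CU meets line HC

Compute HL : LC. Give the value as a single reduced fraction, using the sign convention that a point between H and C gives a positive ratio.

HL:LC = 7/2

Choose coordinates W = (0, 0), H = (1, 0), C = (0, 1).
1. R is the centroid of triangle CWH ⇒ R = (1/3, 1/3)
2. Y lies on line WR with WY:YR = 2:1 ⇒ Y = (2/9, 2/9)
3. U is the intersection of line HY and line CW ⇒ U = (0, 2/7)
4. L is where the line through Y parallel to CU meets line HC ⇒ L = (2/9, 7/9)
L = H + t·(C−H) with t = 7/9, so HL:LC = t:(1−t) = 7/9:2/9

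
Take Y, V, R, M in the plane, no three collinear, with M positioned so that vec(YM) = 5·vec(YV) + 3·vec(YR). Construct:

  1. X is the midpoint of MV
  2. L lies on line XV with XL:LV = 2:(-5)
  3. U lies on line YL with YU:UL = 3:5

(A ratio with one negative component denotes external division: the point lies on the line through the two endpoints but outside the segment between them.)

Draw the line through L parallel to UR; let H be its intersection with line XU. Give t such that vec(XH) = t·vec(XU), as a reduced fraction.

t = -41/24

Choose coordinates Y = (0, 0), V = (1, 0), R = (0, 1), M = (5, 3).
1. X is the midpoint of MV ⇒ X = (3, 3/2)
2. L lies on line XV with XL:LV = 2:(-5) ⇒ L = (13/3, 5/2)
3. U lies on line YL with YU:UL = 3:5 ⇒ U = (13/8, 15/16)
through L parallel to UR: direction (-13/8, 1/16); meets XU at H = (1027/192, 315/128)
H = X + t·(U−X) with t = -41/24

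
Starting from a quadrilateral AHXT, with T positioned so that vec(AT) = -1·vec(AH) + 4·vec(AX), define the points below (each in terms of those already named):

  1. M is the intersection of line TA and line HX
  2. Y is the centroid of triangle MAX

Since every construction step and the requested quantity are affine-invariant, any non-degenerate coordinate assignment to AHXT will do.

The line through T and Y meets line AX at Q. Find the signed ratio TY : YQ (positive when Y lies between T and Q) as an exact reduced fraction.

TY:YQ = 8

Set A = (0, 0), H = (1, 0), X = (0, 1), T = (-1, 4); any affine frame gives the same invariant.
1. M is the intersection of line TA and line HX ⇒ M = (-1/3, 4/3)
2. Y is the centroid of triangle MAX ⇒ Y = (-1/9, 7/9)
line TY meets AX at Q = (0, 3/8)
Y = T + t·(Q−T) with t = 8/9, so TY:YQ = 8/9:1/9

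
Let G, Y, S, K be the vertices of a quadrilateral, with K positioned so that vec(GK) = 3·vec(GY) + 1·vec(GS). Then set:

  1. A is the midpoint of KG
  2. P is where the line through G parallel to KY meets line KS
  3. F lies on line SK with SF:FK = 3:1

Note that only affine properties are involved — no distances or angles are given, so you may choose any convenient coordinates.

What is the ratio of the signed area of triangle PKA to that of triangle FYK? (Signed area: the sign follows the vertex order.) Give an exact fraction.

[PKA]:[FYK] = -2/3

Set G = (0, 0), Y = (1, 0), S = (0, 1), K = (3, 1); any affine frame gives the same invariant.
1. A is the midpoint of KG ⇒ A = (3/2, 1/2)
2. P is where the line through G parallel to KY meets line KS ⇒ P = (2, 1)
3. F lies on line SK with SF:FK = 3:1 ⇒ F = (9/4, 1)
2·[PKA] = -1/2, 2·[FYK] = 3/4
[PKA]:[FYK] = -1/2:3/4 = -2/3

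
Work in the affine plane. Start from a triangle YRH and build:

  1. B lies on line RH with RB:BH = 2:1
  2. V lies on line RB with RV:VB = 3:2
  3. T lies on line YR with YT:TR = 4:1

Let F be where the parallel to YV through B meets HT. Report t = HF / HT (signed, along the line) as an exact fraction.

Assign Y = (0, 0), R = (1, 0), H = (0, 1) — the answer is frame-independent, so this choice is without loss of generality.
1. B lies on line RH with RB:BH = 2:1 ⇒ B = (1/3, 2/3)
2. V lies on line RB with RV:VB = 3:2 ⇒ V = (3/5, 2/5)
3. T lies on line YR with YT:TR = 4:1 ⇒ T = (4/5, 0)
through B parallel to YV: direction (3/5, 2/5); meets HT at F = (20/69, 44/69)
F = H + t·(T−H) with t = 25/69

t = 25/69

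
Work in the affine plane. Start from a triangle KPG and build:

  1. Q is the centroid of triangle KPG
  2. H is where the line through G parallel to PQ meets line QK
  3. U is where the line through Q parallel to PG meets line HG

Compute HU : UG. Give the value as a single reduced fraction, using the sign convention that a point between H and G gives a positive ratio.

Set K = (0, 0), P = (1, 0), G = (0, 1); any affine frame gives the same invariant.
1. Q is the centroid of triangle KPG ⇒ Q = (1/3, 1/3)
2. H is where the line through G parallel to PQ meets line QK ⇒ H = (2/3, 2/3)
3. U is where the line through Q parallel to PG meets line HG ⇒ U = (-2/3, 4/3)
U = H + t·(G−H) with t = 2, so HU:UG = t:(1−t) = 2:-1

HU:UG = -2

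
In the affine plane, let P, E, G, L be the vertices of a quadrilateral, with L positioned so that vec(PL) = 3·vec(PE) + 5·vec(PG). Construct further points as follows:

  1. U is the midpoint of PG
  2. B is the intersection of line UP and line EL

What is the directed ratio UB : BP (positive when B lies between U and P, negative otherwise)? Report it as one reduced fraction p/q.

Assign P = (0, 0), E = (1, 0), G = (0, 1), L = (3, 5) — the answer is frame-independent, so this choice is without loss of generality.
1. U is the midpoint of PG ⇒ U = (0, 1/2)
2. B is the intersection of line UP and line EL ⇒ B = (0, -5/2)
B = U + t·(P−U) with t = 6, so UB:BP = t:(1−t) = 6:-5

UB:BP = -6/5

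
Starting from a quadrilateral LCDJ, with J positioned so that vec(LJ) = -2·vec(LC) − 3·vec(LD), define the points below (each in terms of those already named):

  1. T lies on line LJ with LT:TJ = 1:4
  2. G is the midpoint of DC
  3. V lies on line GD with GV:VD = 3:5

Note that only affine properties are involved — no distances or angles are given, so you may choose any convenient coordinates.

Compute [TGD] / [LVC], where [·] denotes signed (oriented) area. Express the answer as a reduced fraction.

[TGD]:[LVC] = -16/11

Choose coordinates L = (0, 0), C = (1, 0), D = (0, 1), J = (-2, -3).
1. T lies on line LJ with LT:TJ = 1:4 ⇒ T = (-2/5, -3/5)
2. G is the midpoint of DC ⇒ G = (1/2, 1/2)
3. V lies on line GD with GV:VD = 3:5 ⇒ V = (5/16, 11/16)
2·[TGD] = 1, 2·[LVC] = -11/16
[TGD]:[LVC] = 1:-11/16 = -16/11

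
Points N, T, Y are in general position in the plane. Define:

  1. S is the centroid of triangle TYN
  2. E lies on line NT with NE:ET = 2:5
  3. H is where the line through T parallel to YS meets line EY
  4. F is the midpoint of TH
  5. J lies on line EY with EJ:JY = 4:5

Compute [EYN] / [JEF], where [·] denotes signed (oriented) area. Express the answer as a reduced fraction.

[EYN]:[JEF] = 9/5

Choose coordinates N = (0, 0), T = (1, 0), Y = (0, 1).
1. S is the centroid of triangle TYN ⇒ S = (1/3, 1/3)
2. E lies on line NT with NE:ET = 2:5 ⇒ E = (2/7, 0)
3. H is where the line through T parallel to YS meets line EY ⇒ H = (-2/3, 10/3)
4. F is the midpoint of TH ⇒ F = (1/6, 5/3)
5. J lies on line EY with EJ:JY = 4:5 ⇒ J = (10/63, 4/9)
2·[EYN] = 2/7, 2·[JEF] = 10/63
[EYN]:[JEF] = 2/7:10/63 = 9/5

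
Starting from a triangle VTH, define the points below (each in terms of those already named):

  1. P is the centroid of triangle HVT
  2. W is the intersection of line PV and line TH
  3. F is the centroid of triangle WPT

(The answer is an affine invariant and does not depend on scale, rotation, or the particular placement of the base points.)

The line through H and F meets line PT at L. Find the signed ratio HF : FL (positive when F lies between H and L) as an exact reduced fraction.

Work in coordinates with V = (0, 0), T = (1, 0), H = (0, 1).
1. P is the centroid of triangle HVT ⇒ P = (1/3, 1/3)
2. W is the intersection of line PV and line TH ⇒ W = (1/2, 1/2)
3. F is the centroid of triangle WPT ⇒ F = (11/18, 5/18)
line HF meets PT at L = (11/15, 2/15)
F = H + t·(L−H) with t = 5/6, so HF:FL = 5/6:1/6

HF:FL = 5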